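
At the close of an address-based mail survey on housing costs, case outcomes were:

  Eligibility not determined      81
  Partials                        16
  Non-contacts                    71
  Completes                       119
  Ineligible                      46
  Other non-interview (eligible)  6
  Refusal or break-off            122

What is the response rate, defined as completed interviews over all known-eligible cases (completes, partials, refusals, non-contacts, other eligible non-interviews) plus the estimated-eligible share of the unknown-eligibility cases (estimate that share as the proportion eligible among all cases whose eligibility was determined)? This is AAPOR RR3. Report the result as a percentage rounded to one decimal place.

Numerator: 119
Known eligible: 119 + 16 + 122 + 71 + 6 = 334
e = 334 / (334 + 46) = 334 / 380 = 0.8789
Estimated eligible among unknowns: 0.8789 × 81 = 71.19
Denom: 334 + 71.19 = 405.19
RR3 = 119 / 405.19 = 0.2937

29.4%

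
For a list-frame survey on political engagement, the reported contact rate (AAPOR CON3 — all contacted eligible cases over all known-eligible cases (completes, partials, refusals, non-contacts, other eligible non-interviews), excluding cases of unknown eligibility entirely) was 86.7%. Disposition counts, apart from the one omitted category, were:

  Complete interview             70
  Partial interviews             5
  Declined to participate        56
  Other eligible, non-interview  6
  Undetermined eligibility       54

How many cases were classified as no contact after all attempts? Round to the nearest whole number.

Numerator → 70 + 5 + 56 + 6 = 137
CON3 = 137 / D = 0.867
D = 137 / 0.867 = 158.0
Rest of base = 137
no contact after all attempts = 158.0 − 137 ≈ 21

21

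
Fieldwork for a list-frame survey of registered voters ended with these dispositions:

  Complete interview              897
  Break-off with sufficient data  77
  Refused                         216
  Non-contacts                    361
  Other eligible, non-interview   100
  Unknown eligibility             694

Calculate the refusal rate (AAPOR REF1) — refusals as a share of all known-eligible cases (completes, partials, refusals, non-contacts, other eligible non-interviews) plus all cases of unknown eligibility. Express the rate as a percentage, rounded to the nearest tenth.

9.2%

Num: 216
Denom: 897 + 77 + 216 + 361 + 100 + 694 = 2345
REF1 = 216 / 2345 = 0.0921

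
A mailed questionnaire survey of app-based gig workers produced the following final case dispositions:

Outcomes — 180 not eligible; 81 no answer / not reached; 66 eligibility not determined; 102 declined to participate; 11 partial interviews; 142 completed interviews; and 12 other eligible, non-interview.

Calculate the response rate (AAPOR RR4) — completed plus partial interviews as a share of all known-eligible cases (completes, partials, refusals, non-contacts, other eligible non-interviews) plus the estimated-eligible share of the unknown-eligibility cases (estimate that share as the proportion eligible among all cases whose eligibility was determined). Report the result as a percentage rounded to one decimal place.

39.1%

Num: 142 + 11 = 153
Known eligible: 142 + 11 + 102 + 81 + 12 = 348
e = 348 / (348 + 180) = 348 / 528 = 0.6591
Eligible share of unknowns: 0.6591 × 66 = 43.50
Denom: 348 + 43.50 = 391.50
RR4 = 153 / 391.50 = 0.3908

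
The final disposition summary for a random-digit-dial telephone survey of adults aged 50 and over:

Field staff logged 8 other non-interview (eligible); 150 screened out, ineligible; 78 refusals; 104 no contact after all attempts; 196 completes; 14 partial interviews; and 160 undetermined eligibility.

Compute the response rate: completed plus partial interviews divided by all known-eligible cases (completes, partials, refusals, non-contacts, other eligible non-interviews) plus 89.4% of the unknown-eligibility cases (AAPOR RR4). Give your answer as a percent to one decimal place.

Numerator: 196 + 14 = 210
Determined eligible: 196 + 14 + 78 + 104 + 8 = 400
Eligible share of unknowns: 0.8940 × 160 = 143.04
Denominator: 400 + 143.04 = 543.04
RR4 = 210 / 543.04 = 0.3867

38.7%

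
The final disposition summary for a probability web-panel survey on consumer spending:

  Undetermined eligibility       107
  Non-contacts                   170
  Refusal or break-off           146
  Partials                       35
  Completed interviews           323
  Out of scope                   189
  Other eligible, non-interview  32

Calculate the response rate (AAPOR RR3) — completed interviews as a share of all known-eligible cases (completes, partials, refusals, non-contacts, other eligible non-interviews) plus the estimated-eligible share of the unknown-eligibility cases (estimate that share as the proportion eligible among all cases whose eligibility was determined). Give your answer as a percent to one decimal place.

40.9%

Top = 323
Determined eligible = 323 + 35 + 146 + 170 + 32 = 706
e = 706 / (706 + 189) = 706 / 895 = 0.7888
Estimated eligible among unknowns = 0.7888 × 107 = 84.40
Denominator = 706 + 84.40 = 790.40
RR3 = 323 / 790.40 = 0.4087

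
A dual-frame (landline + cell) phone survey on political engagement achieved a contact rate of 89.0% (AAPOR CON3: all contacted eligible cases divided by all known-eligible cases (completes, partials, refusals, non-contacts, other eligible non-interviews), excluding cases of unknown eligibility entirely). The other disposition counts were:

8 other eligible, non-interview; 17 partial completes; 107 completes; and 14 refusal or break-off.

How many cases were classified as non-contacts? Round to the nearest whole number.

18

Num: 107 + 17 + 14 + 8 = 146
CON3 = 146 / D = 0.890
D = 146 / 0.890 = 164.0
Other denominator terms total 146
non-contacts = 164.0 − 146 ≈ 18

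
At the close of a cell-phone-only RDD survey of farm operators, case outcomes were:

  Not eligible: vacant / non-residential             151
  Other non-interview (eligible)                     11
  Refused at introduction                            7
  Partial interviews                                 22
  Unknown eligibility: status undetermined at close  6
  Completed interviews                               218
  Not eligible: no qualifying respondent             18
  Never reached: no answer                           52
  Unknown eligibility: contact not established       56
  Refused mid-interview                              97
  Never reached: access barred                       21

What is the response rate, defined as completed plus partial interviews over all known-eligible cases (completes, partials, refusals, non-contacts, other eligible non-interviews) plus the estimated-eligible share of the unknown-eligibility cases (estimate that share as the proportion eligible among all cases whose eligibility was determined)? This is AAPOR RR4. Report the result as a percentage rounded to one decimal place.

50.8%

Refusals = 7 + 97 = 104
No answer / not reached = 52 + 21 = 73
Undetermined eligibility = 56 + 6 = 62
Screened out, ineligible = 18 + 151 = 169
Numerator = 218 + 22 = 240
Known eligible = 218 + 22 + 104 + 73 + 11 = 428
e = 428 / (428 + 169) = 428 / 597 = 0.7169
Eligible share of unknowns = 0.7169 × 62 = 44.45
Base = 428 + 44.45 = 472.45
RR4 = 240 / 472.45 = 0.5080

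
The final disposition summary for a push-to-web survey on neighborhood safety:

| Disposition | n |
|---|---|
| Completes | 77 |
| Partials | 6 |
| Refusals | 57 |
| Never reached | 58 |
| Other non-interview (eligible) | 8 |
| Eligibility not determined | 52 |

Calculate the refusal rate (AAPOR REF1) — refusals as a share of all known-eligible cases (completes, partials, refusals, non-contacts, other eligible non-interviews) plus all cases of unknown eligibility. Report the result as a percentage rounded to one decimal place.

22.1%

Numerator = 57
Denominator = 77 + 6 + 57 + 58 + 8 + 52 = 258
REF1 = 57 / 258 = 0.2209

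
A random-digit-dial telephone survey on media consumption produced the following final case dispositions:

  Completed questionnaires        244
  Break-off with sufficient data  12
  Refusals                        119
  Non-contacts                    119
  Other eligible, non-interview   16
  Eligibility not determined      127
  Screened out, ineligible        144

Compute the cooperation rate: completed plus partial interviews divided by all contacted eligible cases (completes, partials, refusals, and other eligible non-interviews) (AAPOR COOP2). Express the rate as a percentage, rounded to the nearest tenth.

65.5%

Top → 244 + 12 = 256
Denom → 244 + 12 + 119 + 16 = 391
COOP2 = 256 / 391 = 0.6547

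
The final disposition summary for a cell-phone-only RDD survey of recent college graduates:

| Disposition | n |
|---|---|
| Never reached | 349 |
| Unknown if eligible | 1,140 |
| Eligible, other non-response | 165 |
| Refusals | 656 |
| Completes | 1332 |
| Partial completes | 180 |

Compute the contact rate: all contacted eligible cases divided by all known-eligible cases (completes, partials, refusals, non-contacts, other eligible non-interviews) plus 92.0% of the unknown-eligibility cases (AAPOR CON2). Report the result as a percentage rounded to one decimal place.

Top = 1332 + 180 + 656 + 165 = 2333
Eligible (known) = 1332 + 180 + 656 + 349 + 165 = 2682
Eligible share of unknowns = 0.9200 × 1140 = 1048.80
Denom = 2682 + 1048.80 = 3730.80
CON2 = 2333 / 3730.80 = 0.6253

62.5%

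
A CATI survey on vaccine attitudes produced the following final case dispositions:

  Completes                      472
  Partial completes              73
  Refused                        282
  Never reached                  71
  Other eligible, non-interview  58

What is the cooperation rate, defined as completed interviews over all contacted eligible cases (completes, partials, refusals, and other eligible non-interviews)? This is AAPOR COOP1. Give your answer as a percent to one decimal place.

53.3%

Top = 472
Denominator = 472 + 73 + 282 + 58 = 885
COOP1 = 472 / 885 = 0.5333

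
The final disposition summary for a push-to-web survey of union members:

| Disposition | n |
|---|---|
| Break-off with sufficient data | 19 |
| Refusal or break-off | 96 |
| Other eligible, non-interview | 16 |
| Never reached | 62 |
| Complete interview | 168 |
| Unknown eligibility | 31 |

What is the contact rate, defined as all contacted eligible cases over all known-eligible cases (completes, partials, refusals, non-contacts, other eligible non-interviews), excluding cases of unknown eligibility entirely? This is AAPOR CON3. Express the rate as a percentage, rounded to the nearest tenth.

Top: 168 + 19 + 96 + 16 = 299
Base: 168 + 19 + 96 + 62 + 16 = 361
CON3 = 299 / 361 = 0.8283

82.8%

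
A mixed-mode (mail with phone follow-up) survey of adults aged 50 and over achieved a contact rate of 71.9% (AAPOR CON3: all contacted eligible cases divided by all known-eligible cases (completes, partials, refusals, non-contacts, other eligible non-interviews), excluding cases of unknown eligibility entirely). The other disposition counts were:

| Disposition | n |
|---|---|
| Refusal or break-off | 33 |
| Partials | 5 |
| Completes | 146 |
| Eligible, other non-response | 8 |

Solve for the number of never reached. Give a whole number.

Top: 146 + 5 + 33 + 8 = 192
CON3 = 192 / D = 0.719
D = 192 / 0.719 = 267.0
Remaining denominator categories sum to 192
never reached = 267.0 − 192 ≈ 75

75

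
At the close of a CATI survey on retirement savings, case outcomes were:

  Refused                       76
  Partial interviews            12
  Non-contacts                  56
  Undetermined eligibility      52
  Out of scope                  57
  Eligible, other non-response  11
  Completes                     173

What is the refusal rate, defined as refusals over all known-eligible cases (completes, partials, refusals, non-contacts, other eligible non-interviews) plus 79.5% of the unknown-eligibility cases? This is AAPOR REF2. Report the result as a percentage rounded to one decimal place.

Numerator = 76
Known eligible = 173 + 12 + 76 + 56 + 11 = 328
Estimated eligible among unknowns = 0.7950 × 52 = 41.34
Denominator = 328 + 41.34 = 369.34
REF2 = 76 / 369.34 = 0.2058

20.6%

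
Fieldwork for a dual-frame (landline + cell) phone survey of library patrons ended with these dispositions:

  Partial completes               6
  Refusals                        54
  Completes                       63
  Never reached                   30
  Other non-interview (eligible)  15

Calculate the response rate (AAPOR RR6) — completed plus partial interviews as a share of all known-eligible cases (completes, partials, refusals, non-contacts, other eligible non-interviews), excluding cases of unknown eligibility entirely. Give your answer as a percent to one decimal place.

Num: 63 + 6 = 69
Denom: 63 + 6 + 54 + 30 + 15 = 168
RR6 = 69 / 168 = 0.4107

41.1%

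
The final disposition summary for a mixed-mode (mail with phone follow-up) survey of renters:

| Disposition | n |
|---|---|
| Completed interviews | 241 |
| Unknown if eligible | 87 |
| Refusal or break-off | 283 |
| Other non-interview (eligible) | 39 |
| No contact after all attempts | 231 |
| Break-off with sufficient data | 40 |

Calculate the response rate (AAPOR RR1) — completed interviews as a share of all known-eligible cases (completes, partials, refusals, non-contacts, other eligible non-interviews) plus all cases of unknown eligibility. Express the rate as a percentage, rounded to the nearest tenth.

Num = 241
Denominator = 241 + 40 + 283 + 231 + 39 + 87 = 921
RR1 = 241 / 921 = 0.2617

26.2%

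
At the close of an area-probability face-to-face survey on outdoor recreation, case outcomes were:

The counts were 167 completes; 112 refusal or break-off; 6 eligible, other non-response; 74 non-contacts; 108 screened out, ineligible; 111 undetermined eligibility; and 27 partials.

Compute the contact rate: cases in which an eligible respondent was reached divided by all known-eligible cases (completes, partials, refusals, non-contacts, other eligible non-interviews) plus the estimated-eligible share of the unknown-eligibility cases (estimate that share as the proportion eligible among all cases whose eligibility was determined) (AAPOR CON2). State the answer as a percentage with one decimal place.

Numerator = 167 + 27 + 112 + 6 = 312
Eligible (known) = 167 + 27 + 112 + 74 + 6 = 386
e = 386 / (386 + 108) = 386 / 494 = 0.7814
e × U = 0.7814 × 111 = 86.74
Denom = 386 + 86.74 = 472.74
CON2 = 312 / 472.74 = 0.6600

66.0%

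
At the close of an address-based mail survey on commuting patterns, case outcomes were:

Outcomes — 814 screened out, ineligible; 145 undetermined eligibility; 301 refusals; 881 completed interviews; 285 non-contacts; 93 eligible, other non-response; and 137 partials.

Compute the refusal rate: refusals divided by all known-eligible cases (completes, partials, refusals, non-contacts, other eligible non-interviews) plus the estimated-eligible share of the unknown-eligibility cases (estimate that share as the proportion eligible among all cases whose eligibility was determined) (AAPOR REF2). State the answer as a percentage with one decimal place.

16.8%

Num = 301
Determined eligible = 881 + 137 + 301 + 285 + 93 = 1697
e = 1697 / (1697 + 814) = 1697 / 2511 = 0.6758
Estimated eligible among unknowns = 0.6758 × 145 = 97.99
Denom = 1697 + 97.99 = 1794.99
REF2 = 301 / 1794.99 = 0.1677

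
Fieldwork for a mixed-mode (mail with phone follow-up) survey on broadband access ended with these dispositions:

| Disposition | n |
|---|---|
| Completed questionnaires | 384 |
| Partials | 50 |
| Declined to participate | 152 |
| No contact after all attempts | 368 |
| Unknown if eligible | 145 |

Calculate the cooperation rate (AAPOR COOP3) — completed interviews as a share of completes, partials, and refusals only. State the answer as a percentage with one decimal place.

Top = 384
Denominator = 384 + 50 + 152 = 586
COOP3 = 384 / 586 = 0.6553

65.5%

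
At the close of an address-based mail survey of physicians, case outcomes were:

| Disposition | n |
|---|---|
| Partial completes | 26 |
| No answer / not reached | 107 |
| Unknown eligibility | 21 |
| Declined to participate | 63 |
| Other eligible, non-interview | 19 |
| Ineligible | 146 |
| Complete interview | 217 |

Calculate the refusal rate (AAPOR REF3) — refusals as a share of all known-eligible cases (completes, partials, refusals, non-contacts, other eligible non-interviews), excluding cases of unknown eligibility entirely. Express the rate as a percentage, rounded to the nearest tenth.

14.6%

Numerator = 63
Denominator = 217 + 26 + 63 + 107 + 19 = 432
REF3 = 63 / 432 = 0.1458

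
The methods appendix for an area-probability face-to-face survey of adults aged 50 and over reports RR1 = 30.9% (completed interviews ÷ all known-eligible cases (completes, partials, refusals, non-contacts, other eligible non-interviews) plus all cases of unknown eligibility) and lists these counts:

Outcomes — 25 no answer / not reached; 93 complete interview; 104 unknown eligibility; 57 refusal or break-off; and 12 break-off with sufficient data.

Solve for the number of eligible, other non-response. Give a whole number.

RR1 = 93 / D = 0.309
D = 93 / 0.309 = 301.0
Other denominator terms total 291
eligible, other non-response = 301.0 − 291 ≈ 10

10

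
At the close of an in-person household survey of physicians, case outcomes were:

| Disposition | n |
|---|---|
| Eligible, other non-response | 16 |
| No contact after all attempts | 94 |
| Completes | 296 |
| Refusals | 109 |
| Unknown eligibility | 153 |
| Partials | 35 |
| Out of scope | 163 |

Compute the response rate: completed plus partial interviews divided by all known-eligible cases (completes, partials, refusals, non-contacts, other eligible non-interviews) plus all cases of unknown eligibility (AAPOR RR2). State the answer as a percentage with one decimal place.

Top = 296 + 35 = 331
Denominator = 296 + 35 + 109 + 94 + 16 + 153 = 703
RR2 = 331 / 703 = 0.4708

47.1%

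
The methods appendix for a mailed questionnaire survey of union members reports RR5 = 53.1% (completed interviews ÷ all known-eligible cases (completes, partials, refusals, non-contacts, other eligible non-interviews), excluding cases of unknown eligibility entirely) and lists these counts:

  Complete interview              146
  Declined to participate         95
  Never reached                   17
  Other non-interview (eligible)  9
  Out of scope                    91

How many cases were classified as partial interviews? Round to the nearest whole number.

RR5 = 146 / D = 0.531
D = 146 / 0.531 = 275.0
Remaining denominator categories sum to 267
partial interviews = 275.0 − 267 ≈ 8

8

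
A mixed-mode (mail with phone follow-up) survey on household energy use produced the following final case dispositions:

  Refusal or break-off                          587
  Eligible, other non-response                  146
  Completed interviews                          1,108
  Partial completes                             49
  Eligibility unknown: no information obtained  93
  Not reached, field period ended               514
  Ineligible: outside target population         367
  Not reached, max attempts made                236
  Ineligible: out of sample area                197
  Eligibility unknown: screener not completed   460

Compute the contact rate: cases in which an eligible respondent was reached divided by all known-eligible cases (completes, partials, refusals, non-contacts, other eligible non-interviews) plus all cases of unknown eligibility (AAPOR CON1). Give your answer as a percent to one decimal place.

59.2%

Non-contacts = 514 + 236 = 750
Undetermined eligibility = 460 + 93 = 553
Out of scope = 367 + 197 = 564
Numerator: 1108 + 49 + 587 + 146 = 1890
Denominator: 1108 + 49 + 587 + 750 + 146 + 553 = 3193
CON1 = 1890 / 3193 = 0.5919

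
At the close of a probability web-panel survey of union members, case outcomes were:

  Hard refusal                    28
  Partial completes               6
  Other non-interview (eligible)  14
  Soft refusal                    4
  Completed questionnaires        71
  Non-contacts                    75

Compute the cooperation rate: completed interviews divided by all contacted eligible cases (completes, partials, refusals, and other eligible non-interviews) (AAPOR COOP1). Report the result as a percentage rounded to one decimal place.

57.7%

Refusals = 28 + 4 = 32
Top: 71
Denominator: 71 + 6 + 32 + 14 = 123
COOP1 = 71 / 123 = 0.5772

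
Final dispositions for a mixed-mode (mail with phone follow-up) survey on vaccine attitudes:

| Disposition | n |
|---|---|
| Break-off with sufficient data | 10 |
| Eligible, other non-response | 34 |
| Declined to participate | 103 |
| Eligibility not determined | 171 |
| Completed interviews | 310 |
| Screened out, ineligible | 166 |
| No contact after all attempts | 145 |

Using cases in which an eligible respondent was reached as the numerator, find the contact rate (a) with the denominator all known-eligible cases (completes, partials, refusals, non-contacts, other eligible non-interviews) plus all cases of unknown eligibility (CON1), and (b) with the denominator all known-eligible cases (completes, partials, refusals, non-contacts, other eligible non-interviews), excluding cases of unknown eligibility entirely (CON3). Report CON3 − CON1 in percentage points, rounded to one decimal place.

16.8

Numerator: 310 + 10 + 103 + 34 = 457
Denominator: 310 + 10 + 103 + 145 + 34 + 171 = 773
CON1 = 457 / 773 = 0.5912
Denominator: 310 + 10 + 103 + 145 + 34 = 602
CON3 = 457 / 602 = 0.7591
Difference = 75.91 − 59.12 = 16.79 percentage points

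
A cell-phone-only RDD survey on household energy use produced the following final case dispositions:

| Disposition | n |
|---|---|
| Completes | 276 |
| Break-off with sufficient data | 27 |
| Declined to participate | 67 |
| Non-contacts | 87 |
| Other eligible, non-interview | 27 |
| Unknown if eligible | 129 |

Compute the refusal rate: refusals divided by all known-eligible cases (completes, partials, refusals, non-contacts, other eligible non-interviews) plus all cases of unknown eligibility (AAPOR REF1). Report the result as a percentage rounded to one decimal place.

Numerator → 67
Denominator → 276 + 27 + 67 + 87 + 27 + 129 = 613
REF1 = 67 / 613 = 0.1093

10.9%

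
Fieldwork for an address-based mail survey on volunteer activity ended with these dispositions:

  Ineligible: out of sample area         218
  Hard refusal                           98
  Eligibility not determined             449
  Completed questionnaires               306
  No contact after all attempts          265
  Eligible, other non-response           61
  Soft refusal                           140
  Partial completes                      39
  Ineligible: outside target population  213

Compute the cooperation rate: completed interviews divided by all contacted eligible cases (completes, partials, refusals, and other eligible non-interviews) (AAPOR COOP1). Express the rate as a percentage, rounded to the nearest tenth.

Refused = 98 + 140 = 238
Out of scope = 213 + 218 = 431
Top → 306
Denom → 306 + 39 + 238 + 61 = 644
COOP1 = 306 / 644 = 0.4752

47.5%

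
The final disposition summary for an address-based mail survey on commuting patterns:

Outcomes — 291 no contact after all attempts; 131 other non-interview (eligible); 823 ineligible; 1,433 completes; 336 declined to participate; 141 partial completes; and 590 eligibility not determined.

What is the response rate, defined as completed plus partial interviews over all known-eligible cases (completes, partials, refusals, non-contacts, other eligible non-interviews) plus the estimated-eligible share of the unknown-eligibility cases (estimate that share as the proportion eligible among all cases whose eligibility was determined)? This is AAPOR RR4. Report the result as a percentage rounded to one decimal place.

56.9%

Num = 1433 + 141 = 1574
Eligible (known) = 1433 + 141 + 336 + 291 + 131 = 2332
e = 2332 / (2332 + 823) = 2332 / 3155 = 0.7391
Estimated eligible among unknowns = 0.7391 × 590 = 436.07
Base = 2332 + 436.07 = 2768.07
RR4 = 1574 / 2768.07 = 0.5686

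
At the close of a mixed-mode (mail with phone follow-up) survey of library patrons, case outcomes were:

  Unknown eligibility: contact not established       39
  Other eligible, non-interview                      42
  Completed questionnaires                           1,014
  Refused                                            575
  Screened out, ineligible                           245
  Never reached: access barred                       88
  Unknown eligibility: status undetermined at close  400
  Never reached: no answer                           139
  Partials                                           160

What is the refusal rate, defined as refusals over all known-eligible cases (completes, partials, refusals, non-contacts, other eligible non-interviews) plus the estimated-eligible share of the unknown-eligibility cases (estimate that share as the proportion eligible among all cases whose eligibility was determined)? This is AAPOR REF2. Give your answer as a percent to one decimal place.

23.9%

Non-contacts = 139 + 88 = 227
Unknown if eligible = 39 + 400 = 439
Top → 575
Known eligible → 1014 + 160 + 575 + 227 + 42 = 2018
e = 2018 / (2018 + 245) = 2018 / 2263 = 0.8917
Eligible share of unknowns → 0.8917 × 439 = 391.46
Denom → 2018 + 391.46 = 2409.46
REF2 = 575 / 2409.46 = 0.2386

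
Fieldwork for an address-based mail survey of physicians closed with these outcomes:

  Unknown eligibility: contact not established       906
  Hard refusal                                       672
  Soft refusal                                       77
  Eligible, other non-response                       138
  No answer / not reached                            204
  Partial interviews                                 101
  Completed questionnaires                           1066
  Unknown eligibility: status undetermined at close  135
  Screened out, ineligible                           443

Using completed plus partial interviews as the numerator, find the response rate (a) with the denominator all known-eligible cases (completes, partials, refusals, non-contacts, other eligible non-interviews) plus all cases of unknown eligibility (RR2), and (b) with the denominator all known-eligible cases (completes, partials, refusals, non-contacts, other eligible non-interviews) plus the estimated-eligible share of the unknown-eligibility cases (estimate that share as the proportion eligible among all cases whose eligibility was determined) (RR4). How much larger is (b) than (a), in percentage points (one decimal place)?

1.9

Refused = 672 + 77 = 749
Unknown eligibility = 906 + 135 = 1041
Top: 1066 + 101 = 1167
Denom: 1066 + 101 + 749 + 204 + 138 + 1041 = 3299
RR2 = 1167 / 3299 = 0.3537
Known eligible: 1066 + 101 + 749 + 204 + 138 = 2258
e = 2258 / (2258 + 443) = 2258 / 2701 = 0.8360
e × U: 0.8360 × 1041 = 870.28
Denom: 2258 + 870.28 = 3128.28
RR4 = 1167 / 3128.28 = 0.3730
Difference = 37.30 − 35.37 = 1.93 percentage points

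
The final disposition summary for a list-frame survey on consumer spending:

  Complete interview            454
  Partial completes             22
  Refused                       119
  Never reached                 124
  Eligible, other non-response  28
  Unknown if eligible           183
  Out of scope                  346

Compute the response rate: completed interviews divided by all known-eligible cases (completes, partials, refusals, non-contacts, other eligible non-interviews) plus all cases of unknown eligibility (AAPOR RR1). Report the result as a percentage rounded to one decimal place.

Top = 454
Denom = 454 + 22 + 119 + 124 + 28 + 183 = 930
RR1 = 454 / 930 = 0.4882

48.8%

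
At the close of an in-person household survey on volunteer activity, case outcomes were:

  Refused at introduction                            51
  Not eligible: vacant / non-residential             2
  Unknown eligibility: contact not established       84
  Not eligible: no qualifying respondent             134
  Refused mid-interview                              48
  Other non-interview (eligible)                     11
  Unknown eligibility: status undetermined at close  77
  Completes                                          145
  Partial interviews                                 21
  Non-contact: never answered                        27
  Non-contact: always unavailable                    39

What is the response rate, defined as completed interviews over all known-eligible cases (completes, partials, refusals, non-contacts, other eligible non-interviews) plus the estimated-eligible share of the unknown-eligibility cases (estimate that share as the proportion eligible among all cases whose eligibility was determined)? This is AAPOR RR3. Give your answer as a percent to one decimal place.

Refused = 51 + 48 = 99
Never reached = 27 + 39 = 66
Eligibility not determined = 84 + 77 = 161
Ineligible = 134 + 2 = 136
Num: 145
Known eligible: 145 + 21 + 99 + 66 + 11 = 342
e = 342 / (342 + 136) = 342 / 478 = 0.7155
Estimated eligible among unknowns: 0.7155 × 161 = 115.20
Denominator: 342 + 115.20 = 457.20
RR3 = 145 / 457.20 = 0.3171

31.7%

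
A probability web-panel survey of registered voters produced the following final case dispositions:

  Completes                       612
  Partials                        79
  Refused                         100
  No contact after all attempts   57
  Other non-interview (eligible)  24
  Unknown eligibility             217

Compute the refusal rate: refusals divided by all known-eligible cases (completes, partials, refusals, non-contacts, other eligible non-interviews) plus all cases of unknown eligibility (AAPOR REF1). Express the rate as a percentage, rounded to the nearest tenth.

9.2%

Numerator: 100
Base: 612 + 79 + 100 + 57 + 24 + 217 = 1089
REF1 = 100 / 1089 = 0.0918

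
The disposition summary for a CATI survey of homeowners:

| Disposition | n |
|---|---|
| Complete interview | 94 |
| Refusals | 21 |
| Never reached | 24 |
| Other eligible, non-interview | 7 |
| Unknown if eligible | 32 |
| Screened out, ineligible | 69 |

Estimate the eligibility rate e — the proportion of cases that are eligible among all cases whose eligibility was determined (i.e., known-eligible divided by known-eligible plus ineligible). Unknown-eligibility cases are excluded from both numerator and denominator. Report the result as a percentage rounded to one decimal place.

67.9%

Known eligible = 94 + 21 + 24 + 7 = 146
e = 146 / (146 + 69) = 146 / 215 = 0.6791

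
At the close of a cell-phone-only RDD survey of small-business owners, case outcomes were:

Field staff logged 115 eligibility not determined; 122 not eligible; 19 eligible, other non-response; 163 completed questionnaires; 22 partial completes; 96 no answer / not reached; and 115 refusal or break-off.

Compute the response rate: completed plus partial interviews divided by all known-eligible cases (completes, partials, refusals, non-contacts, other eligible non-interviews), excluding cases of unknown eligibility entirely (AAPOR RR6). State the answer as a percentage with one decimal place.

44.6%

Top = 163 + 22 = 185
Base = 163 + 22 + 115 + 96 + 19 = 415
RR6 = 185 / 415 = 0.4458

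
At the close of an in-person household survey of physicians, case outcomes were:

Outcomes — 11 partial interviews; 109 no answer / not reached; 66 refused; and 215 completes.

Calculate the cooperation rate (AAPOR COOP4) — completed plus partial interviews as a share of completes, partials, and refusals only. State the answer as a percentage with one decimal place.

77.4%

Top = 215 + 11 = 226
Base = 215 + 11 + 66 = 292
COOP4 = 226 / 292 = 0.7740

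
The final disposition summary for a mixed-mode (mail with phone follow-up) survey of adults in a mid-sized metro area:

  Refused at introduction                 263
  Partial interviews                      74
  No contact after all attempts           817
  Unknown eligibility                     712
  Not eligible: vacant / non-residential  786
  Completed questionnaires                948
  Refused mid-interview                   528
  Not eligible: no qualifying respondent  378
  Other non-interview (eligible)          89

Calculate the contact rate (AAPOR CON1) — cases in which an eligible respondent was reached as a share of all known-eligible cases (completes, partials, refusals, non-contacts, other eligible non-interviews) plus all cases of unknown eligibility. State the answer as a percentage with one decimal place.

55.4%

Refusals = 263 + 528 = 791
Ineligible = 378 + 786 = 1164
Top: 948 + 74 + 791 + 89 = 1902
Denom: 948 + 74 + 791 + 817 + 89 + 712 = 3431
CON1 = 1902 / 3431 = 0.5544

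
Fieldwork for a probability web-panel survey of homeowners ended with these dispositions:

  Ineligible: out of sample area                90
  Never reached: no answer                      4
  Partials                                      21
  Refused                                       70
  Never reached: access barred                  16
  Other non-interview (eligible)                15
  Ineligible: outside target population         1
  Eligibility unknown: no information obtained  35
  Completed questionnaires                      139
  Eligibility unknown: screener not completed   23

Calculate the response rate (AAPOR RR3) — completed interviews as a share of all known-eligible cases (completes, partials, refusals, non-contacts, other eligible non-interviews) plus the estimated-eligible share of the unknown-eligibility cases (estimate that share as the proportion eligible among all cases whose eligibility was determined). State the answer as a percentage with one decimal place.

45.1%

No answer / not reached = 4 + 16 = 20
Eligibility not determined = 23 + 35 = 58
Not eligible = 1 + 90 = 91
Top: 139
Known eligible: 139 + 21 + 70 + 20 + 15 = 265
e = 265 / (265 + 91) = 265 / 356 = 0.7444
e × U: 0.7444 × 58 = 43.18
Denom: 265 + 43.18 = 308.18
RR3 = 139 / 308.18 = 0.4510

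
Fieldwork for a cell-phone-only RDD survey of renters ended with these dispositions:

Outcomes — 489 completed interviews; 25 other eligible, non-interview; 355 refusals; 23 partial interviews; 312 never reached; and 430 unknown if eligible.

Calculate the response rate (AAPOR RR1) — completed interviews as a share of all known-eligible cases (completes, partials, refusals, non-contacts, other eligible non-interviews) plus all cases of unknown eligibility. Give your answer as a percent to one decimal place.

Top = 489
Denominator = 489 + 23 + 355 + 312 + 25 + 430 = 1634
RR1 = 489 / 1634 = 0.2993

29.9%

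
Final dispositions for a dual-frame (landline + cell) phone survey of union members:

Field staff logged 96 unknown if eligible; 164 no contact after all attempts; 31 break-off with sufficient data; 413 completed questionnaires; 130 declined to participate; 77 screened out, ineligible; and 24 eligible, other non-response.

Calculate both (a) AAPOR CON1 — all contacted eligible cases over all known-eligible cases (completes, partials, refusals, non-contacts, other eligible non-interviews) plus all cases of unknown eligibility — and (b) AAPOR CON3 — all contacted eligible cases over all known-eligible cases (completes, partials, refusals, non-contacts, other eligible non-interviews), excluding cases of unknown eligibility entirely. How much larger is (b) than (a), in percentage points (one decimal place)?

8.8

Top → 413 + 31 + 130 + 24 = 598
Denominator → 413 + 31 + 130 + 164 + 24 + 96 = 858
CON1 = 598 / 858 = 0.6970
Denominator → 413 + 31 + 130 + 164 + 24 = 762
CON3 = 598 / 762 = 0.7848
Difference = 78.48 − 69.70 = 8.78 percentage points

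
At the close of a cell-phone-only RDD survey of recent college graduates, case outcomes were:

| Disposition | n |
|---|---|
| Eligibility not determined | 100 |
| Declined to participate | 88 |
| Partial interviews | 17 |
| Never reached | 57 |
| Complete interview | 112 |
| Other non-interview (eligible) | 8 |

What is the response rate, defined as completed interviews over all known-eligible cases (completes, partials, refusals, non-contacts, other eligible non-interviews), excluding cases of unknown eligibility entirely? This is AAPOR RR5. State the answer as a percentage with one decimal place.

39.7%

Num → 112
Denom → 112 + 17 + 88 + 57 + 8 = 282
RR5 = 112 / 282 = 0.3972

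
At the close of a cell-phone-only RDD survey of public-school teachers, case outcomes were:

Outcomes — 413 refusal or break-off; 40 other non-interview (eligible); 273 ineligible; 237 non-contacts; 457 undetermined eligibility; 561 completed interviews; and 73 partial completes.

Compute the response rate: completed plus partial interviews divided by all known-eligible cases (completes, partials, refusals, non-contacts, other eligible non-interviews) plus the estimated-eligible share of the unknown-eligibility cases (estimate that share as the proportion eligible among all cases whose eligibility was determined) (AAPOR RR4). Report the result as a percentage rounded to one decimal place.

37.2%

Numerator → 561 + 73 = 634
Known eligible → 561 + 73 + 413 + 237 + 40 = 1324
e = 1324 / (1324 + 273) = 1324 / 1597 = 0.8291
Estimated eligible among unknowns → 0.8291 × 457 = 378.90
Denom → 1324 + 378.90 = 1702.90
RR4 = 634 / 1702.90 = 0.3723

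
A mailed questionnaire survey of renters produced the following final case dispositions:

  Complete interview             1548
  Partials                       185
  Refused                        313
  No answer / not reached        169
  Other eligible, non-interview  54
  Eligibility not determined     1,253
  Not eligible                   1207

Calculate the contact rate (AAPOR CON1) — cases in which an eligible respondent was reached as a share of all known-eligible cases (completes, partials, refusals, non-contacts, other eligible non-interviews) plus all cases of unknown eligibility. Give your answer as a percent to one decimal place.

Top → 1548 + 185 + 313 + 54 = 2100
Denom → 1548 + 185 + 313 + 169 + 54 + 1253 = 3522
CON1 = 2100 / 3522 = 0.5963

59.6%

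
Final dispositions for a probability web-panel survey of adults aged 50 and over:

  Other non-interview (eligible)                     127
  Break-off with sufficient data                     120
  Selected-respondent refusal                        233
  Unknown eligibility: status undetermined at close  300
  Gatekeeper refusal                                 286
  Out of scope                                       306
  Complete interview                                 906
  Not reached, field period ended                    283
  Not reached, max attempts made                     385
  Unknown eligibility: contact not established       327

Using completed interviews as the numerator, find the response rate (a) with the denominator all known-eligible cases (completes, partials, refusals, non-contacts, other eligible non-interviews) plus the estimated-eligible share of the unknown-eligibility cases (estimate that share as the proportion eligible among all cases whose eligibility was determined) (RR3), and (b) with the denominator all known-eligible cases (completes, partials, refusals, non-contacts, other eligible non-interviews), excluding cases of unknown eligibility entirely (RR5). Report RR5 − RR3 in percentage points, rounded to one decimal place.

Refusals = 286 + 233 = 519
No contact after all attempts = 283 + 385 = 668
Unknown eligibility = 327 + 300 = 627
Numerator = 906
Eligible (known) = 906 + 120 + 519 + 668 + 127 = 2340
e = 2340 / (2340 + 306) = 2340 / 2646 = 0.8844
Eligible share of unknowns = 0.8844 × 627 = 554.52
Denominator = 2340 + 554.52 = 2894.52
RR3 = 906 / 2894.52 = 0.3130
Denominator = 906 + 120 + 519 + 668 + 127 = 2340
RR5 = 906 / 2340 = 0.3872
Difference = 38.72 − 31.30 = 7.42 percentage points

7.4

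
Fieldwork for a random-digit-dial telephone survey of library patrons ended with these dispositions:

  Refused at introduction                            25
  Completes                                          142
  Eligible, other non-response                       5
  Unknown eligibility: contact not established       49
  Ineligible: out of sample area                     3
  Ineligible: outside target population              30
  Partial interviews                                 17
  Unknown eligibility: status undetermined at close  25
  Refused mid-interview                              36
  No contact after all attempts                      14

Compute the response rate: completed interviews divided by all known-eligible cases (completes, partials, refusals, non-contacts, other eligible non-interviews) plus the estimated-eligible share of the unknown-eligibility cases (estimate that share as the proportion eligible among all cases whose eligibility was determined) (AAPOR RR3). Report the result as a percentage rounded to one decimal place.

46.7%

Declined to participate = 25 + 36 = 61
Eligibility not determined = 49 + 25 = 74
Ineligible = 30 + 3 = 33
Numerator = 142
Determined eligible = 142 + 17 + 61 + 14 + 5 = 239
e = 239 / (239 + 33) = 239 / 272 = 0.8787
Estimated eligible among unknowns = 0.8787 × 74 = 65.02
Base = 239 + 65.02 = 304.02
RR3 = 142 / 304.02 = 0.4671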